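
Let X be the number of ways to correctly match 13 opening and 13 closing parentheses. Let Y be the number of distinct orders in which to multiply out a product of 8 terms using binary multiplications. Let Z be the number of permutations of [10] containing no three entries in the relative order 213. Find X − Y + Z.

A balanced arrangement of 13 bracket pairs is a Dyck word of semilength 13, so the count is C_13. So X = C_13 = 742900.
Parenthesizations of m factors correspond to full binary trees with m leaves, counted by C_{m−1}; m = 8 gives C_7. So Y = C_7 = 429.
Permutations of [n] avoiding any single length-3 pattern are counted by C_n; here n = 10. So Z = C_10 = 16796.
X − Y + Z = 742900 − 429 + 16796 = 759267.

759267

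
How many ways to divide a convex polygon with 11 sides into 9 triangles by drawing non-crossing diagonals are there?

Triangulations of a convex m-gon are counted by C_{m−2}; with m = 11 this is C_9.
C_9 = C(18,9)/10 = 48620/10 = 4862.

4862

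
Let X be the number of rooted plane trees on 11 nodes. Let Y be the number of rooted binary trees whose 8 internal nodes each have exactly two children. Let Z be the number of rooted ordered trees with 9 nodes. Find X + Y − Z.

A rooted plane tree on 11 nodes has 10 edges, and such trees are counted by C_10. So X = C_10 = 16796.
Full binary trees with n internal nodes are counted by C_n; here n = 8. So Y = C_8 = 1430.
Rooted ordered (plane) trees on m nodes have m−1 edges and are counted by C_{m−1}; m = 9 gives C_8. So Z = C_8 = 1430.
X + Y − Z = 16796 + 1430 − 1430 = 16796.

16796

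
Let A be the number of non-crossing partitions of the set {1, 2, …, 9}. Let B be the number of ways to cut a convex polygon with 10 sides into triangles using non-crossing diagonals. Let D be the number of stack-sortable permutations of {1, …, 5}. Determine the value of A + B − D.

6250

The non-crossing partitions of [9] form a lattice of size C_9. So A = C_9 = 4862.
A convex 10-gon is triangulated into 8 triangles, and the number of such triangulations is the Catalan number C_{10−2} = C_8. So B = C_8 = 1430.
By Knuth's characterisation, the stack-sortable permutations of length 5 are the 231-avoiders, numbering C_5. So D = C_5 = 42.
A + B − D = 4862 + 1430 − 42 = 6250.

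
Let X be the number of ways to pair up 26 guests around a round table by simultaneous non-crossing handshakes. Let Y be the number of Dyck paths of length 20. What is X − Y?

Non-crossing handshake pairings of 2n people are counted by C_n; 26 people gives n = 13. So X = C_13 = 742900.
Paths of 10 up- and 10 down-steps that never dip below the axis are Dyck paths; their count is C_10. So Y = C_10 = 16796.
X − Y = 742900 − 16796 = 726104.

726104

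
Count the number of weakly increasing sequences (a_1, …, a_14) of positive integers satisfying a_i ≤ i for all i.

2674440

Such sub-staircase sequences of length n are counted by C_n; here n = 14.
C_14 = 2674440.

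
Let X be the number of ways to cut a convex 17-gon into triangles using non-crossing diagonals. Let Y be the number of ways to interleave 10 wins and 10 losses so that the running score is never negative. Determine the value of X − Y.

9678049

The number of triangulations of a 17-gon is the Catalan number C_15 (index = sides − 2). So X = C_15 = 9694845.
Reading a vote for the leader as '(' and for the other as ')' turns such a sequence into a balanced string of 10 pairs, so the count is C_10. So Y = C_10 = 16796.
X − Y = 9694845 − 16796 = 9678049.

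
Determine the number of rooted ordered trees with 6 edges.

132

A rooted plane tree with 6 edges has 7 nodes, and the count is C_6.
C_6 = C(12,6)/7 = 924/7 = 132.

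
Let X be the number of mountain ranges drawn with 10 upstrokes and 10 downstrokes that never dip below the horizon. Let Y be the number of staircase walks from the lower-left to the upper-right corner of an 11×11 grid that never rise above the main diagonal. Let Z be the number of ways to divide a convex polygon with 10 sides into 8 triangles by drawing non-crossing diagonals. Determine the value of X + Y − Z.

74152

Paths of 10 up- and 10 down-steps that never dip below the axis are Dyck paths; their count is C_10. So X = C_10 = 16796.
Monotone paths in an n×n grid that stay weakly below the diagonal are counted by C_n; here n = 11. So Y = C_11 = 58786.
A convex 10-gon is triangulated into 8 triangles, and the number of such triangulations is the Catalan number C_{10−2} = C_8. So Z = C_8 = 1430.
X + Y − Z = 16796 + 58786 − 1430 = 74152.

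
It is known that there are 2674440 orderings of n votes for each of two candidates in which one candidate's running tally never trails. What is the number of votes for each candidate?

14

Such ballot sequences with n votes each are counted by C_n. The Catalan number equal to 2674440 is C_14.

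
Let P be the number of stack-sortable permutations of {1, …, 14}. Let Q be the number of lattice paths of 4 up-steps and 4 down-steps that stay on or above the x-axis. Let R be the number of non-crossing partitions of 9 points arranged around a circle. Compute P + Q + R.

2679316

Stack-sortable permutations are exactly the 231-avoiding ones, counted by C_n; here n = 14. So P = C_14 = 2674440.
Dyck paths of semilength n (length 2n) are counted by C_n; here n = 4. So Q = C_4 = 14.
The non-crossing partitions of [9] form a lattice of size C_9. So R = C_9 = 4862.
P + Q + R = 2674440 + 14 + 4862 = 2679316.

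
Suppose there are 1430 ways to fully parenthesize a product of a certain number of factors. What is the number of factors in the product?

Parenthesizations of m factors are counted by C_{m−1}, and C_8 = 1430.
So the index is 8, and the number of factors is 8 + 1 = 9.

9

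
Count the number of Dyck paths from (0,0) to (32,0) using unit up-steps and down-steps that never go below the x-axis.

Paths of 16 up- and 16 down-steps that never dip below the axis are Dyck paths; their count is C_16.
C_16 = C(32,16)/17 = 601080390/17 = 35357670.

35357670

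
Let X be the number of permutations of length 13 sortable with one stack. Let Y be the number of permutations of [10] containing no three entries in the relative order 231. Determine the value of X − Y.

726104

Stack-sortable permutations are exactly the 231-avoiding ones, counted by C_n; here n = 13. So X = C_13 = 742900.
For any fixed pattern of length 3, the pattern-avoiding permutations of [10] number C_10. So Y = C_10 = 16796.
X − Y = 742900 − 16796 = 726104.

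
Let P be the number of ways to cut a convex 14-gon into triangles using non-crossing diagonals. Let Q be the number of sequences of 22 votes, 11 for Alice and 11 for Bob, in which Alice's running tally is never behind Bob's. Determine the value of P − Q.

Triangulations of a convex m-gon are counted by C_{m−2}; with m = 14 this is C_12. So P = C_12 = 208012.
Reading a vote for the leader as '(' and for the other as ')' turns such a sequence into a balanced string of 11 pairs, so the count is C_11. So Q = C_11 = 58786.
P − Q = 208012 − 58786 = 149226.

149226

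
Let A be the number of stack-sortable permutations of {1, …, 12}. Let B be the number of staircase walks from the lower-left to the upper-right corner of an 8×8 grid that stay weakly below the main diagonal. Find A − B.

Stack-sortable permutations are exactly the 231-avoiding ones, counted by C_n; here n = 12. So A = C_12 = 208012.
Sub-diagonal monotone paths from (0,0) to (8,8) biject with Dyck paths of semilength 8, giving C_8. So B = C_8 = 1430.
A − B = 208012 − 1430 = 206582.

206582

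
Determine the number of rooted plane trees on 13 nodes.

Rooted ordered (plane) trees on m nodes have m−1 edges and are counted by C_{m−1}; m = 13 gives C_12.
C_12 = C(24,12)/13 = 2704156/13 = 208012.

208012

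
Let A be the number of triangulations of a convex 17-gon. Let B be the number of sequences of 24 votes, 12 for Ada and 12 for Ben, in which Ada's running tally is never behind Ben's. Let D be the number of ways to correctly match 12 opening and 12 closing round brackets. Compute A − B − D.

9278821

Triangulations of a convex m-gon are counted by C_{m−2}; with m = 17 this is C_15. So A = C_15 = 9694845.
Reading a vote for the leader as '(' and for the other as ')' turns such a sequence into a balanced string of 12 pairs, so the count is C_12. So B = C_12 = 208012.
With 12 pairs the number of balanced bracket strings is the Catalan number C_12. So D = C_12 = 208012.
A − B − D = 9694845 − 208012 − 208012 = 9278821.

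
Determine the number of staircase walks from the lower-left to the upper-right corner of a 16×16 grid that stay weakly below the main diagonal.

35357670

Monotone paths in an n×n grid that stay weakly below the diagonal are counted by C_n; here n = 16.
C_16 = 35357670.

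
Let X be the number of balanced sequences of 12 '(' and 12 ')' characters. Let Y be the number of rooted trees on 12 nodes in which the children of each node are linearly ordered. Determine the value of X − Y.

Balanced strings of n pairs of brackets are counted by C_n; here n = 12. So X = C_12 = 208012.
Rooted ordered (plane) trees on m nodes have m−1 edges and are counted by C_{m−1}; m = 12 gives C_11. So Y = C_11 = 58786.
X − Y = 208012 − 58786 = 149226.

149226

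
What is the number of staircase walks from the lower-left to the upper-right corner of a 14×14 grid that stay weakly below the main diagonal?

2674440

Sub-diagonal monotone paths from (0,0) to (14,14) biject with Dyck paths of semilength 14, giving C_14.
C_14 = C(28,14)/15 = 40116600/15 = 2674440.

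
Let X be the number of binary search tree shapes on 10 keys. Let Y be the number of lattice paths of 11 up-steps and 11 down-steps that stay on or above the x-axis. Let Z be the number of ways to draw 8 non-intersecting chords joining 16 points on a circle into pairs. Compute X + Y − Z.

There are C_n binary search tree shapes on n keys; with n = 10 that is C_10. So X = C_10 = 16796.
Paths of 11 up- and 11 down-steps that never dip below the axis are Dyck paths; their count is C_11. So Y = C_11 = 58786.
Pairing 16 circle points by 8 non-crossing chords gives C_8 matchings. So Z = C_8 = 1430.
X + Y − Z = 16796 + 58786 − 1430 = 74152.

74152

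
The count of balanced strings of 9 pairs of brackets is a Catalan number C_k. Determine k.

A balanced arrangement of 9 bracket pairs is a Dyck word of semilength 9, so the count is C_9.

9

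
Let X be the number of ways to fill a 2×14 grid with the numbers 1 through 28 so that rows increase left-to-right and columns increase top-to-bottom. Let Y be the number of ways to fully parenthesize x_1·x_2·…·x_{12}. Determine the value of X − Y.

2615654

By the hook-length formula (or a Dyck-path bijection), SYT of shape 2×14 number C_14. So X = C_14 = 2674440.
Ways to associate a product of 12 factors correspond to binary trees on 12 leaves, so the count is C_11. So Y = C_11 = 58786.
X − Y = 2674440 − 58786 = 2615654.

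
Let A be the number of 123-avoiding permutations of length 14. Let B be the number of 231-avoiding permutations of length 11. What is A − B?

2615654

For any fixed pattern of length 3, the pattern-avoiding permutations of [14] number C_14. So A = C_14 = 2674440.
For any fixed pattern of length 3, the pattern-avoiding permutations of [11] number C_11. So B = C_11 = 58786.
A − B = 2674440 − 58786 = 2615654.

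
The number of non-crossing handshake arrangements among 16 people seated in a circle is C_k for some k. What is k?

With 16 = 2·8 people, non-crossing handshake pairings are non-crossing perfect matchings on a circle, counted by C_8.

8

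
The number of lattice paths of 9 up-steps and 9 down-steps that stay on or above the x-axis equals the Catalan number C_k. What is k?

Paths of 9 up- and 9 down-steps that never dip below the axis are Dyck paths; their count is C_9.

9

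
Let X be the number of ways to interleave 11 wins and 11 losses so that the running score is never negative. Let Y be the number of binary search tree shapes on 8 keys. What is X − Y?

Reading a vote for the leader as '(' and for the other as ')' turns such a sequence into a balanced string of 11 pairs, so the count is C_11. So X = C_11 = 58786.
Binary trees (left/right distinguished) on n nodes are counted by C_n; here n = 8. So Y = C_8 = 1430.
X − Y = 58786 − 1430 = 57356.

57356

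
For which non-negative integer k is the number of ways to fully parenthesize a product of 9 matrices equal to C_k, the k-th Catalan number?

8

Ways to associate a product of 9 factors correspond to binary trees on 9 leaves, so the count is C_8.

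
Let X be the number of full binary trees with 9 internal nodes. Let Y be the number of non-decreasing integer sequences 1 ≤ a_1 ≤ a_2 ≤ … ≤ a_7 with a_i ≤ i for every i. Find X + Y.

5291

The number of full binary trees on 9 internal nodes is the Catalan number C_9. So X = C_9 = 4862.
Weakly increasing sequences with a_i ≤ i biject with Dyck paths of semilength 7, so there are C_7. So Y = C_7 = 429.
X + Y = 4862 + 429 = 5291.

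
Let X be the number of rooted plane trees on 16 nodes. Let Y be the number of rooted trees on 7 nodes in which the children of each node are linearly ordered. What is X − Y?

9694713

Rooted ordered (plane) trees on m nodes have m−1 edges and are counted by C_{m−1}; m = 16 gives C_15. So X = C_15 = 9694845.
Rooted ordered (plane) trees on m nodes have m−1 edges and are counted by C_{m−1}; m = 7 gives C_6. So Y = C_6 = 132.
X − Y = 9694845 − 132 = 9694713.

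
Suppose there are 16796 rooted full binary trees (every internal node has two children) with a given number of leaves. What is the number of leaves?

11

Full binary trees with L leaves are counted by C_{L−1}. The Catalan number equal to 16796 is C_10.
So the index is 10, and the number of leaves is 10 + 1 = 11.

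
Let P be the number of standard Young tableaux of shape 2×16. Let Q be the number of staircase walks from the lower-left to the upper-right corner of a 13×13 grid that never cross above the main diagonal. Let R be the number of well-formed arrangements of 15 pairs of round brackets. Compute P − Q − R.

Standard Young tableaux of shape 2×n are counted by C_n; here n = 16. So P = C_16 = 35357670.
Sub-diagonal monotone paths from (0,0) to (13,13) biject with Dyck paths of semilength 13, giving C_13. So Q = C_13 = 742900.
With 15 pairs the number of balanced bracket strings is the Catalan number C_15. So R = C_15 = 9694845.
P − Q − R = 35357670 − 742900 − 9694845 = 24919925.

24919925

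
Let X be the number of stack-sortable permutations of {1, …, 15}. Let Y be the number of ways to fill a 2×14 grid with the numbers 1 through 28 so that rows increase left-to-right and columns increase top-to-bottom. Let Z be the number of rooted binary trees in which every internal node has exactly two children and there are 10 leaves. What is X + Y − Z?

12364423

Stack-sortable permutations are exactly the 231-avoiding ones, counted by C_n; here n = 15. So X = C_15 = 9694845.
By the hook-length formula (or a Dyck-path bijection), SYT of shape 2×14 number C_14. So Y = C_14 = 2674440.
Full binary trees with 10 leaves have 10−1 = 9 internal nodes, so there are C_9 of them. So Z = C_9 = 4862.
X + Y − Z = 9694845 + 2674440 − 4862 = 12364423.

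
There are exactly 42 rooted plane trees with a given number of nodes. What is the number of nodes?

Rooted ordered trees on m nodes are counted by C_{m−1}. The Catalan number equal to 42 is C_5.
So the index is 5, and the number of nodes is 5 + 1 = 6.

6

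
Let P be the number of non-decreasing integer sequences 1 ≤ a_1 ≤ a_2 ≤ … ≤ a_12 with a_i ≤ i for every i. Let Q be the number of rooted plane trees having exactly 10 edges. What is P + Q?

224808

Such sub-staircase sequences of length n are counted by C_n; here n = 12. So P = C_12 = 208012.
Rooted ordered trees with n edges are counted by C_n; here n = 10. So Q = C_10 = 16796.
P + Q = 208012 + 16796 = 224808.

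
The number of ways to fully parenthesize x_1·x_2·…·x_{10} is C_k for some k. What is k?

9

Bracketing 10 factors into binary products is counted by C_{10−1} = C_9.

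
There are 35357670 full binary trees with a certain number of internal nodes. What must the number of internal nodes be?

16

Full binary trees with n internal nodes are counted by C_n. Since C_16 = 35357670, the index is 16.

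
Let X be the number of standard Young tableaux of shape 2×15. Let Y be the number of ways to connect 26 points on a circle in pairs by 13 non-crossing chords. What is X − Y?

8951945

By the hook-length formula (or a Dyck-path bijection), SYT of shape 2×15 number C_15. So X = C_15 = 9694845.
Non-crossing perfect matchings of 2n points on a circle are counted by C_n; with 26 points, n = 13. So Y = C_13 = 742900.
X − Y = 9694845 − 742900 = 8951945.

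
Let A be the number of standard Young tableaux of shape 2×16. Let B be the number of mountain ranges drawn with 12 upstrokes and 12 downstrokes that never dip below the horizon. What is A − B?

Standard Young tableaux of shape 2×n are counted by C_n; here n = 16. So A = C_16 = 35357670.
Paths of 12 up- and 12 down-steps that never dip below the axis are Dyck paths; their count is C_12. So B = C_12 = 208012.
A − B = 35357670 − 208012 = 35149658.

35149658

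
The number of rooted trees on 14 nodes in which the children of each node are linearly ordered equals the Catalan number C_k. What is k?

13

A rooted plane tree on 14 nodes has 13 edges, and such trees are counted by C_13.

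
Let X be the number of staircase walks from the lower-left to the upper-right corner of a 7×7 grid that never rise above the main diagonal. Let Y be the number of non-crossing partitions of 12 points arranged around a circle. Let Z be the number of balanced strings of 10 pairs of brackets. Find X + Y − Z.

191645

Sub-diagonal monotone paths from (0,0) to (7,7) biject with Dyck paths of semilength 7, giving C_7. So X = C_7 = 429.
The non-crossing partitions of [12] form a lattice of size C_12. So Y = C_12 = 208012.
Balanced strings of n pairs of brackets are counted by C_n; here n = 10. So Z = C_10 = 16796.
X + Y − Z = 429 + 208012 − 16796 = 191645.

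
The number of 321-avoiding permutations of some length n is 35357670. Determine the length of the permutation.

Permutations of [n] avoiding a fixed length-3 pattern are counted by C_n. The Catalan number equal to 35357670 is C_16.

16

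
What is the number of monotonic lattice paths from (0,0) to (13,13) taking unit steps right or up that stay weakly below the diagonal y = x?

742900

Sub-diagonal monotone paths from (0,0) to (13,13) biject with Dyck paths of semilength 13, giving C_13.
C_13 = C(26,13)/14 = 10400600/14 = 742900.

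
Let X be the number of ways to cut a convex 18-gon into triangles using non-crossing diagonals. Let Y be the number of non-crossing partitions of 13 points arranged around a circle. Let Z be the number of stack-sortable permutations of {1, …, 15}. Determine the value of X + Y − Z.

26405725

Triangulations of a convex m-gon are counted by C_{m−2}; with m = 18 this is C_16. So X = C_16 = 35357670.
Non-crossing partitions of an n-element set are counted by C_n; here n = 13. So Y = C_13 = 742900.
Stack-sortable permutations are exactly the 231-avoiding ones, counted by C_n; here n = 15. So Z = C_15 = 9694845.
X + Y − Z = 35357670 + 742900 − 9694845 = 26405725.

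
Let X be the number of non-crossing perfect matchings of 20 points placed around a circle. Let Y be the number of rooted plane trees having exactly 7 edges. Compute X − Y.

Pairing 20 circle points by 10 non-crossing chords gives C_10 matchings. So X = C_10 = 16796.
Rooted ordered trees with n edges are counted by C_n; here n = 7. So Y = C_7 = 429.
X − Y = 16796 − 429 = 16367.

16367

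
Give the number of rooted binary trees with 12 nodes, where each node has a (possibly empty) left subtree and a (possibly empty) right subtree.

Rooted binary trees with 12 nodes (each child slot possibly empty) number C_12.
C_12 = C(24,12)/13 = 2704156/13 = 208012.

208012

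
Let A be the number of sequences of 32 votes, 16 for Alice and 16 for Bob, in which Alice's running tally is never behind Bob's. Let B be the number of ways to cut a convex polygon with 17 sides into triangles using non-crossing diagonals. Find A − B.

Ballot sequences with n votes each where one side never trails are Dyck words, counted by C_n; here n = 16. So A = C_16 = 35357670.
Triangulations of a convex m-gon are counted by C_{m−2}; with m = 17 this is C_15. So B = C_15 = 9694845.
A − B = 35357670 − 9694845 = 25662825.

25662825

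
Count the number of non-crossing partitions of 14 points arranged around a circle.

Non-crossing partitions of an n-element set are counted by C_n; here n = 14.
C_14 = 2674440.

2674440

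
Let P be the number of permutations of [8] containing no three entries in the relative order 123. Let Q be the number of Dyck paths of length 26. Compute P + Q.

744330

For any fixed pattern of length 3, the pattern-avoiding permutations of [8] number C_8. So P = C_8 = 1430.
Paths of 13 up- and 13 down-steps that never dip below the axis are Dyck paths; their count is C_13. So Q = C_13 = 742900.
P + Q = 1430 + 742900 = 744330.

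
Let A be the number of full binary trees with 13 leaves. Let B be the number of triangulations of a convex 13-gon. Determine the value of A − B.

149226

Full binary trees with 13 leaves have 13−1 = 12 internal nodes, so there are C_12 of them. So A = C_12 = 208012.
Triangulations of a convex m-gon are counted by C_{m−2}; with m = 13 this is C_11. So B = C_11 = 58786.
A − B = 208012 − 58786 = 149226.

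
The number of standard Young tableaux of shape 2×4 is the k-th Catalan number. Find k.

4

By the hook-length formula (or a Dyck-path bijection), SYT of shape 2×4 number C_4.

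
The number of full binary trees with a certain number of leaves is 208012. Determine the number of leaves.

13

Full binary trees with L leaves are counted by C_{L−1}. The Catalan number equal to 208012 is C_12.
So the index is 12, and the number of leaves is 12 + 1 = 13.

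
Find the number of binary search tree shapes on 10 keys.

Rooted binary trees with 10 nodes (each child slot possibly empty) number C_10.
C_10 = C(20,10)/11 = 184756/11 = 16796.

16796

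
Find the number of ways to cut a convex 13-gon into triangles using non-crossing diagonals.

Triangulations of a convex m-gon are counted by C_{m−2}; with m = 13 this is C_11.
C_11 = 58786.

58786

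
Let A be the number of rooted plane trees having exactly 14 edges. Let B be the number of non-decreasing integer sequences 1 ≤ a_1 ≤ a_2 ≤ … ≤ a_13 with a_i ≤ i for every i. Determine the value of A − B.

A rooted plane tree with 14 edges has 15 nodes, and the count is C_14. So A = C_14 = 2674440.
Such sub-staircase sequences of length n are counted by C_n; here n = 13. So B = C_13 = 742900.
A − B = 2674440 − 742900 = 1931540.

1931540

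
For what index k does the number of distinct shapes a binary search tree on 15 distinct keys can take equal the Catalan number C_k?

Rooted binary trees with 15 nodes (each child slot possibly empty) number C_15.

15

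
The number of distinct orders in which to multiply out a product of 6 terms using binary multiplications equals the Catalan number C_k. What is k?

5

Ways to associate a product of 6 factors correspond to binary trees on 6 leaves, so the count is C_5.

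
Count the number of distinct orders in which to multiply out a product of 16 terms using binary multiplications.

9694845

Ways to associate a product of 16 factors correspond to binary trees on 16 leaves, so the count is C_15.
C_15 = C_14 · 2(2·14+1)/(14+2) = 2674440 · 58/16 = 9694845.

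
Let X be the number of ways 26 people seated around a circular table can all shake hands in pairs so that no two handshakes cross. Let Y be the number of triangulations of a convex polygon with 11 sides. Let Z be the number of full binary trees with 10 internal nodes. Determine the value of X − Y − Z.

721242

Non-crossing handshake pairings of 2n people are counted by C_n; 26 people gives n = 13. So X = C_13 = 742900.
The number of triangulations of an 11-gon is the Catalan number C_9 (index = sides − 2). So Y = C_9 = 4862.
Full binary trees with n internal nodes are counted by C_n; here n = 10. So Z = C_10 = 16796.
X − Y − Z = 742900 − 4862 − 16796 = 721242.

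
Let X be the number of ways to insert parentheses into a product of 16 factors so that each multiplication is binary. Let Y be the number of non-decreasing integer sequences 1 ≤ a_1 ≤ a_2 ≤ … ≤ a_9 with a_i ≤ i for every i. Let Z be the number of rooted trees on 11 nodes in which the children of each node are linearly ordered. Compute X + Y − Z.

9682911

Parenthesizations of m factors correspond to full binary trees with m leaves, counted by C_{m−1}; m = 16 gives C_15. So X = C_15 = 9694845.
Such sub-staircase sequences of length n are counted by C_n; here n = 9. So Y = C_9 = 4862.
Rooted ordered (plane) trees on m nodes have m−1 edges and are counted by C_{m−1}; m = 11 gives C_10. So Z = C_10 = 16796.
X + Y − Z = 9694845 + 4862 − 16796 = 9682911.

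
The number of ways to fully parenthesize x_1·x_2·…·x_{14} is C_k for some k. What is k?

13

Bracketing 14 factors into binary products is counted by C_{14−1} = C_13.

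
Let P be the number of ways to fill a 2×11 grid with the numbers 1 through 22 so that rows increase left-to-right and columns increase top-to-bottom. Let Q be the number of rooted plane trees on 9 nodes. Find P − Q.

57356

Standard Young tableaux of shape 2×n are counted by C_n; here n = 11. So P = C_11 = 58786.
A rooted plane tree on 9 nodes has 8 edges, and such trees are counted by C_8. So Q = C_8 = 1430.
P − Q = 58786 − 1430 = 57356.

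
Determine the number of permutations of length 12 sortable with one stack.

208012

Stack-sortable permutations are exactly the 231-avoiding ones, counted by C_n; here n = 12.
C_12 = C_11 · 2(2·11+1)/(11+2) = 58786 · 46/13 = 208012.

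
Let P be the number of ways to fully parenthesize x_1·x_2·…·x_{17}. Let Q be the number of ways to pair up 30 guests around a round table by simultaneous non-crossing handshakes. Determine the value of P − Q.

Parenthesizations of m factors correspond to full binary trees with m leaves, counted by C_{m−1}; m = 17 gives C_16. So P = C_16 = 35357670.
Non-crossing handshake pairings of 2n people are counted by C_n; 30 people gives n = 15. So Q = C_15 = 9694845.
P − Q = 35357670 − 9694845 = 25662825.

25662825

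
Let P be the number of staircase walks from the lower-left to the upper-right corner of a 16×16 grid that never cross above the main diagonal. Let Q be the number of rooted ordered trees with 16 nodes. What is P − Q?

Monotone paths in an n×n grid that stay weakly below the diagonal are counted by C_n; here n = 16. So P = C_16 = 35357670.
A rooted plane tree on 16 nodes has 15 edges, and such trees are counted by C_15. So Q = C_15 = 9694845.
P − Q = 35357670 − 9694845 = 25662825.

25662825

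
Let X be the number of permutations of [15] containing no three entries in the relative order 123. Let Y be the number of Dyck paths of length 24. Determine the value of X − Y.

9486833

For any fixed pattern of length 3, the pattern-avoiding permutations of [15] number C_15. So X = C_15 = 9694845.
Dyck paths of semilength n (length 2n) are counted by C_n; here n = 12. So Y = C_12 = 208012.
X − Y = 9694845 − 208012 = 9486833.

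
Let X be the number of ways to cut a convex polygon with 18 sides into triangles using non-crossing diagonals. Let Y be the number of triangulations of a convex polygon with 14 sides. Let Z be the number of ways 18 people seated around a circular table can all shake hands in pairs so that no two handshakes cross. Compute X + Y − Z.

Triangulations of a convex m-gon are counted by C_{m−2}; with m = 18 this is C_16. So X = C_16 = 35357670.
A convex 14-gon is triangulated into 12 triangles, and the number of such triangulations is the Catalan number C_{14−2} = C_12. So Y = C_12 = 208012.
With 18 = 2·9 people, non-crossing handshake pairings are non-crossing perfect matchings on a circle, counted by C_9. So Z = C_9 = 4862.
X + Y − Z = 35357670 + 208012 − 4862 = 35560820.

35560820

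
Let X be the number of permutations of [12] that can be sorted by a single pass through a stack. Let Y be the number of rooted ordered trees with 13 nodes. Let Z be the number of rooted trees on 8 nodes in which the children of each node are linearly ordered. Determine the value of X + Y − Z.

415595

By Knuth's characterisation, the stack-sortable permutations of length 12 are the 231-avoiders, numbering C_12. So X = C_12 = 208012.
Rooted ordered (plane) trees on m nodes have m−1 edges and are counted by C_{m−1}; m = 13 gives C_12. So Y = C_12 = 208012.
Rooted ordered (plane) trees on m nodes have m−1 edges and are counted by C_{m−1}; m = 8 gives C_7. So Z = C_7 = 429.
X + Y − Z = 208012 + 208012 − 429 = 415595.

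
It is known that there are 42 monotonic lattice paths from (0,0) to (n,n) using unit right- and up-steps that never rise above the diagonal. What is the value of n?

5

Such diagonal-avoiding paths in an n×n grid are counted by C_n. The Catalan number equal to 42 is C_5.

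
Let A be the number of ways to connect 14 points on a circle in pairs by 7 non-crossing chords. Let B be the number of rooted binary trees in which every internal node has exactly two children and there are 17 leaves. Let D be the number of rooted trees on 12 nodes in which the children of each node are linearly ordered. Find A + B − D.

Non-crossing perfect matchings of 2n points on a circle are counted by C_n; with 14 points, n = 7. So A = C_7 = 429.
A full binary tree with L leaves has L−1 internal nodes and is counted by C_{L−1}; L = 17 gives C_16. So B = C_16 = 35357670.
A rooted plane tree on 12 nodes has 11 edges, and such trees are counted by C_11. So D = C_11 = 58786.
A + B − D = 429 + 35357670 − 58786 = 35299313.

35299313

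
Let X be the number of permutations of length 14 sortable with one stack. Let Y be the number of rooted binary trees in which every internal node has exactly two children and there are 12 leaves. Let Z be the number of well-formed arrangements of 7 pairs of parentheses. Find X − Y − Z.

By Knuth's characterisation, the stack-sortable permutations of length 14 are the 231-avoiders, numbering C_14. So X = C_14 = 2674440.
Full binary trees with 12 leaves have 12−1 = 11 internal nodes, so there are C_11 of them. So Y = C_11 = 58786.
With 7 pairs the number of balanced bracket strings is the Catalan number C_7. So Z = C_7 = 429.
X − Y − Z = 2674440 − 58786 − 429 = 2615225.

2615225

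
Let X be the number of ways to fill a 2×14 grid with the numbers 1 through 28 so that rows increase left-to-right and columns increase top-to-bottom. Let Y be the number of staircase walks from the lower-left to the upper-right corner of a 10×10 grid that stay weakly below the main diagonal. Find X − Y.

2657644

By the hook-length formula (or a Dyck-path bijection), SYT of shape 2×14 number C_14. So X = C_14 = 2674440.
Sub-diagonal monotone paths from (0,0) to (10,10) biject with Dyck paths of semilength 10, giving C_10. So Y = C_10 = 16796.
X − Y = 2674440 − 16796 = 2657644.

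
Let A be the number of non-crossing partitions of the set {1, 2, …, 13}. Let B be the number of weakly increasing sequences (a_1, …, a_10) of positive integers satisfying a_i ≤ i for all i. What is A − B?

Non-crossing partitions of an n-element set are counted by C_n; here n = 13. So A = C_13 = 742900.
Such sub-staircase sequences of length n are counted by C_n; here n = 10. So B = C_10 = 16796.
A − B = 742900 − 16796 = 726104.

726104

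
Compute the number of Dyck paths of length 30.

9694845

Dyck paths of semilength n (length 2n) are counted by C_n; here n = 15.
C_15 = 9694845.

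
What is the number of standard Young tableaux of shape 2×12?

208012

Standard Young tableaux of shape 2×n are counted by C_n; here n = 12.
C_12 = C(24,12)/13 = 2704156/13 = 208012.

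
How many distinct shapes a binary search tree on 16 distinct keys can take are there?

35357670

There are C_n binary search tree shapes on n keys; with n = 16 that is C_16.
C_16 = C(32,16)/17 = 601080390/17 = 35357670.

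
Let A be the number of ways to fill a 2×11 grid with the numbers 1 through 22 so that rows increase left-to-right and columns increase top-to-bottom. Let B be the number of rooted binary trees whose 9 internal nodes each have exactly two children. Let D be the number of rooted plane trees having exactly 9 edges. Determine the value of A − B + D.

Standard Young tableaux of shape 2×n are counted by C_n; here n = 11. So A = C_11 = 58786.
Full binary trees with n internal nodes are counted by C_n; here n = 9. So B = C_9 = 4862.
A rooted plane tree with 9 edges has 10 nodes, and the count is C_9. So D = C_9 = 4862.
A − B + D = 58786 − 4862 + 4862 = 58786.

58786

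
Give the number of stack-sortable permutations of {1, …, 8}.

Stack-sortable permutations are exactly the 231-avoiding ones, counted by C_n; here n = 8.
C_8 = C(16,8)/9 = 12870/9 = 1430.

1430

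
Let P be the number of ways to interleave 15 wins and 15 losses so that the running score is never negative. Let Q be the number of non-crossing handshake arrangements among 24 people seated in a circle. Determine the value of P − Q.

Ballot sequences with n votes each where one side never trails are Dyck words, counted by C_n; here n = 15. So P = C_15 = 9694845.
Non-crossing handshake pairings of 2n people are counted by C_n; 24 people gives n = 12. So Q = C_12 = 208012.
P − Q = 9694845 − 208012 = 9486833.

9486833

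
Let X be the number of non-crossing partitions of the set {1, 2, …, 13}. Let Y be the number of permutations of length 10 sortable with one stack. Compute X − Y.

726104

The non-crossing partitions of [13] form a lattice of size C_13. So X = C_13 = 742900.
Stack-sortable permutations are exactly the 231-avoiding ones, counted by C_n; here n = 10. So Y = C_10 = 16796.
X − Y = 742900 − 16796 = 726104.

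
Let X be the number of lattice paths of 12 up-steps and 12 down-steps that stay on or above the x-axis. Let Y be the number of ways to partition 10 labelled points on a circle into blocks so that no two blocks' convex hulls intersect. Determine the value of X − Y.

Dyck paths of semilength n (length 2n) are counted by C_n; here n = 12. So X = C_12 = 208012.
The non-crossing partitions of [10] form a lattice of size C_10. So Y = C_10 = 16796.
X − Y = 208012 − 16796 = 191216.

191216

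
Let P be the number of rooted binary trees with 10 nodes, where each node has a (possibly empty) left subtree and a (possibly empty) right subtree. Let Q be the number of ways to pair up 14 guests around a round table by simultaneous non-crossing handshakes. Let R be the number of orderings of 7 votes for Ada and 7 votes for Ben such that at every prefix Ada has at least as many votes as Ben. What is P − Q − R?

Rooted binary trees with 10 nodes (each child slot possibly empty) number C_10. So P = C_10 = 16796.
With 14 = 2·7 people, non-crossing handshake pairings are non-crossing perfect matchings on a circle, counted by C_7. So Q = C_7 = 429.
Ballot sequences with n votes each where one side never trails are Dyck words, counted by C_n; here n = 7. So R = C_7 = 429.
P − Q − R = 16796 − 429 − 429 = 15938.

15938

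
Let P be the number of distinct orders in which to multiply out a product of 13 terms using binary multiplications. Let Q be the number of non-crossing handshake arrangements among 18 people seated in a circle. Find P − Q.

203150

Bracketing 13 factors into binary products is counted by C_{13−1} = C_12. So P = C_12 = 208012.
With 18 = 2·9 people, non-crossing handshake pairings are non-crossing perfect matchings on a circle, counted by C_9. So Q = C_9 = 4862.
P − Q = 208012 − 4862 = 203150.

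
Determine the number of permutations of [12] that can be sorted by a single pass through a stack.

Stack-sortable permutations are exactly the 231-avoiding ones, counted by C_n; here n = 12.
C_12 = C(24,12)/13 = 2704156/13 = 208012.

208012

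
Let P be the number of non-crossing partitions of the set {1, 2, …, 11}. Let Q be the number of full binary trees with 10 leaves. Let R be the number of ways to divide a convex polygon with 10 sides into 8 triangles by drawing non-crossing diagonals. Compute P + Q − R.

Non-crossing partitions of an n-element set are counted by C_n; here n = 11. So P = C_11 = 58786.
Full binary trees with 10 leaves have 10−1 = 9 internal nodes, so there are C_9 of them. So Q = C_9 = 4862.
A convex 10-gon is triangulated into 8 triangles, and the number of such triangulations is the Catalan number C_{10−2} = C_8. So R = C_8 = 1430.
P + Q − R = 58786 + 4862 − 1430 = 62218.

62218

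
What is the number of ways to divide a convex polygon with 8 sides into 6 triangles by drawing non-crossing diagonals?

132

A convex 8-gon is triangulated into 6 triangles, and the number of such triangulations is the Catalan number C_{8−2} = C_6.
C_6 = 132.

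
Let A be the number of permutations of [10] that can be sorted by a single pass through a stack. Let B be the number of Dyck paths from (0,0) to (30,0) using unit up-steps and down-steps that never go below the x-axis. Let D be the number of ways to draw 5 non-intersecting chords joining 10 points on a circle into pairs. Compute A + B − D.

By Knuth's characterisation, the stack-sortable permutations of length 10 are the 231-avoiders, numbering C_10. So A = C_10 = 16796.
Paths of 15 up- and 15 down-steps that never dip below the axis are Dyck paths; their count is C_15. So B = C_15 = 9694845.
Non-crossing perfect matchings of 2n points on a circle are counted by C_n; with 10 points, n = 5. So D = C_5 = 42.
A + B − D = 16796 + 9694845 − 42 = 9711599.

9711599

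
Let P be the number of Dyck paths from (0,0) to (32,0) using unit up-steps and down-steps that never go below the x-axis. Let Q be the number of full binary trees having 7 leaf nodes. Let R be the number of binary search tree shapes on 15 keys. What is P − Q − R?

Dyck paths of semilength n (length 2n) are counted by C_n; here n = 16. So P = C_16 = 35357670.
A full binary tree with L leaves has L−1 internal nodes and is counted by C_{L−1}; L = 7 gives C_6. So Q = C_6 = 132.
Rooted binary trees with 15 nodes (each child slot possibly empty) number C_15. So R = C_15 = 9694845.
P − Q − R = 35357670 − 132 − 9694845 = 25662693.

25662693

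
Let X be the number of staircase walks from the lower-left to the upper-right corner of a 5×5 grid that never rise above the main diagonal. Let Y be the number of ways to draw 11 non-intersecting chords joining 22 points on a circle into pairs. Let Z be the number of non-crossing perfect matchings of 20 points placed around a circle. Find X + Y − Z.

42032

Sub-diagonal monotone paths from (0,0) to (5,5) biject with Dyck paths of semilength 5, giving C_5. So X = C_5 = 42.
Non-crossing perfect matchings of 2n points on a circle are counted by C_n; with 22 points, n = 11. So Y = C_11 = 58786.
Pairing 20 circle points by 10 non-crossing chords gives C_10 matchings. So Z = C_10 = 16796.
X + Y − Z = 42 + 58786 − 16796 = 42032.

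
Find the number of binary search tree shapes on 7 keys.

429

Binary trees (left/right distinguished) on n nodes are counted by C_n; here n = 7.
C_7 = C_6 · 2(2·6+1)/(6+2) = 132 · 26/8 = 429.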